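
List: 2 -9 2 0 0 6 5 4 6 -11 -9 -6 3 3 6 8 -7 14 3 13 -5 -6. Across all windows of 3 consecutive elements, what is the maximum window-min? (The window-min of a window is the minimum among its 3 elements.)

4

[2, -9, 2] → min -9
[-9, 2, 0] → min -9
[2, 0, 0] → min 0
[0, 0, 6] → min 0
[0, 6, 5] → min 0
[6, 5, 4] → min 4
[5, 4, 6] → min 4
[4, 6, -11] → min -11
[6, -11, -9] → min -11
[-11, -9, -6] → min -11
[-9, -6, 3] → min -9
[-6, 3, 3] → min -6
[3, 3, 6] → min 3
[3, 6, 8] → min 3
[6, 8, -7] → min -7
[8, -7, 14] → min -7
[-7, 14, 3] → min -7
[14, 3, 13] → min 3
[3, 13, -5] → min -5
[13, -5, -6] → min -6
Maximum of these is 4.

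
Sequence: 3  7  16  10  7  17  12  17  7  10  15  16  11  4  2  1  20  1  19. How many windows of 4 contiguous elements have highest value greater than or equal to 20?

3

(3, 7, 16, 10) → max 16
(7, 16, 10, 7) → max 16
(16, 10, 7, 17) → max 17
(10, 7, 17, 12) → max 17
(7, 17, 12, 17) → max 17
(17, 12, 17, 7) → max 17
(12, 17, 7, 10) → max 17
(17, 7, 10, 15) → max 17
(7, 10, 15, 16) → max 16
(10, 15, 16, 11) → max 16
(15, 16, 11, 4) → max 16
(16, 11, 4, 2) → max 16
(11, 4, 2, 1) → max 11
(4, 2, 1, 20) → max 20  ≥ 20 ✓
(2, 1, 20, 1) → max 20  ≥ 20 ✓
(1, 20, 1, 19) → max 20  ≥ 20 ✓
3 windows satisfy the condition.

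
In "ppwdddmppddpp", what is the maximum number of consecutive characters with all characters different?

add p: [p] len 1
add p (repeat p, move left end past it): [p] len 1
add w: [p, w] len 2
add d: [p, w, d] len 3
add d (repeat d, move left end past it): [d] len 1
add d (repeat d, move left end past it): [d] len 1
add m: [d, m] len 2
add p: [d, m, p] len 3
add p (repeat p, move left end past it): [p] len 1
add d: [p, d] len 2
add d (repeat d, move left end past it): [d] len 1
add p: [d, p] len 2
add p (repeat p, move left end past it): [p] len 1
Longest all-distinct length: 3.

3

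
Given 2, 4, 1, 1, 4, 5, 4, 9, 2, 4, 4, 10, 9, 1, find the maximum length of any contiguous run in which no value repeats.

4

add 2: [2] len 1
add 4: [2, 4] len 2
add 1: [2, 4, 1] len 3
add 1 (repeat 1, move left end past it): [1] len 1
add 4: [1, 4] len 2
add 5: [1, 4, 5] len 3
add 4 (repeat 4, move left end past it): [5, 4] len 2
add 9: [5, 4, 9] len 3
add 2: [5, 4, 9, 2] len 4
add 4 (repeat 4, move left end past it): [9, 2, 4] len 3
add 4 (repeat 4, move left end past it): [4] len 1
add 10: [4, 10] len 2
add 9: [4, 10, 9] len 3
add 1: [4, 10, 9, 1] len 4
Longest all-distinct length: 4.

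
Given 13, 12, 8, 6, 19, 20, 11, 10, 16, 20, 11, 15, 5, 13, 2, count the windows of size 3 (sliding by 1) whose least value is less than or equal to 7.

[13, 12, 8] → min 8
[12, 8, 6] → min 6  ≤ 7 ✓
[8, 6, 19] → min 6  ≤ 7 ✓
[6, 19, 20] → min 6  ≤ 7 ✓
[19, 20, 11] → min 11
[20, 11, 10] → min 10
[11, 10, 16] → min 10
[10, 16, 20] → min 10
[16, 20, 11] → min 11
[20, 11, 15] → min 11
[11, 15, 5] → min 5  ≤ 7 ✓
[15, 5, 13] → min 5  ≤ 7 ✓
[5, 13, 2] → min 2  ≤ 7 ✓
6 windows satisfy the condition.

6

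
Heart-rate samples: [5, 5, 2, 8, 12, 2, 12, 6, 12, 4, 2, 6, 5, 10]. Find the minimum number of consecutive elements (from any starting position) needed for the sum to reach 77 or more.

11

add 5: running sum 5 < 77
add 5: running sum 10 < 77
add 2: running sum 12 < 77
add 8: running sum 20 < 77
add 12: running sum 32 < 77
add 2: running sum 34 < 77
add 12: running sum 46 < 77
add 6: running sum 52 < 77
add 12: running sum 64 < 77
add 4: running sum 68 < 77
add 2: running sum 70 < 77
add 6: running sum 76 < 77
end 12: [5, 5, 2, 8, 12, 2, 12, 6, 12, 4, 2, 6, 5] sum 81, len 13
end 13: [8, 12, 2, 12, 6, 12, 4, 2, 6, 5, 10] sum 79, len 11
Shortest qualifying length: 11.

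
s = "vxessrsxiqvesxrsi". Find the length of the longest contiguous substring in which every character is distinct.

add v: [v] len 1
add x: [v, x] len 2
add e: [v, x, e] len 3
add s: [v, x, e, s] len 4
add s (repeat s, move left end past it): [s] len 1
add r: [s, r] len 2
add s (repeat s, move left end past it): [r, s] len 2
add x: [r, s, x] len 3
add i: [r, s, x, i] len 4
add q: [r, s, x, i, q] len 5
add v: [r, s, x, i, q, v] len 6
add e: [r, s, x, i, q, v, e] len 7
add s (repeat s, move left end past it): [x, i, q, v, e, s] len 6
add x (repeat x, move left end past it): [i, q, v, e, s, x] len 6
add r: [i, q, v, e, s, x, r] len 7
add s (repeat s, move left end past it): [x, r, s] len 3
add i: [x, r, s, i] len 4
Longest all-distinct length: 7.

7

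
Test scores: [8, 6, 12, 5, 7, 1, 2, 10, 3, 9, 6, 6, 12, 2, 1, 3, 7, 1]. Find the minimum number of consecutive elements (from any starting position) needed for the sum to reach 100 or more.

add 8: running sum 8 < 100
add 6: running sum 14 < 100
add 12: running sum 26 < 100
add 5: running sum 31 < 100
add 7: running sum 38 < 100
add 1: running sum 39 < 100
add 2: running sum 41 < 100
add 10: running sum 51 < 100
add 3: running sum 54 < 100
add 9: running sum 63 < 100
add 6: running sum 69 < 100
add 6: running sum 75 < 100
add 12: running sum 87 < 100
add 2: running sum 89 < 100
add 1: running sum 90 < 100
add 3: running sum 93 < 100
add 7: shortest ending here [8, 6, 12, 5, 7, 1, 2, 10, 3, 9, 6, 6, 12, 2, 1, 3, 7] sum 100, len 17
add 1: shortest ending here [8, 6, 12, 5, 7, 1, 2, 10, 3, 9, 6, 6, 12, 2, 1, 3, 7, 1] sum 101, len 18
Shortest qualifying length: 17.

17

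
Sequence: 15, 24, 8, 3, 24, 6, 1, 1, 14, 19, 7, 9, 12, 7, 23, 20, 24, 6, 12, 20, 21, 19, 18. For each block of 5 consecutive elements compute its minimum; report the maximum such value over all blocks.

[15, 24, 8, 3, 24] → min 3
[24, 8, 3, 24, 6] → min 3
[8, 3, 24, 6, 1] → min 1
[3, 24, 6, 1, 1] → min 1
[24, 6, 1, 1, 14] → min 1
[6, 1, 1, 14, 19] → min 1
[1, 1, 14, 19, 7] → min 1
[1, 14, 19, 7, 9] → min 1
[14, 19, 7, 9, 12] → min 7
[19, 7, 9, 12, 7] → min 7
[7, 9, 12, 7, 23] → min 7
[9, 12, 7, 23, 20] → min 7
[12, 7, 23, 20, 24] → min 7
[7, 23, 20, 24, 6] → min 6
[23, 20, 24, 6, 12] → min 6
[20, 24, 6, 12, 20] → min 6
[24, 6, 12, 20, 21] → min 6
[6, 12, 20, 21, 19] → min 6
[12, 20, 21, 19, 18] → min 12
Maximum of these is 12.

12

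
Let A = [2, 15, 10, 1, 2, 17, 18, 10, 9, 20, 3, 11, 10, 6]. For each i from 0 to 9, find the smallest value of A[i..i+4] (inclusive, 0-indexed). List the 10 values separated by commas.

Sliding a size-5 window across the 14 values:
[2, 15, 10, 1, 2] → min 1
[15, 10, 1, 2, 17] → min 1
[10, 1, 2, 17, 18] → min 1
[1, 2, 17, 18, 10] → min 1
[2, 17, 18, 10, 9] → min 2
[17, 18, 10, 9, 20] → min 9
[18, 10, 9, 20, 3] → min 3
[10, 9, 20, 3, 11] → min 3
[9, 20, 3, 11, 10] → min 3
[20, 3, 11, 10, 6] → min 3

1, 1, 1, 1, 2, 9, 3, 3, 3, 3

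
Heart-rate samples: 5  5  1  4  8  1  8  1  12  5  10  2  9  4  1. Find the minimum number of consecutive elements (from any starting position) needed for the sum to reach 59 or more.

add 5: running sum 5 < 59
add 5: running sum 10 < 59
add 1: running sum 11 < 59
add 4: running sum 15 < 59
add 8: running sum 23 < 59
add 1: running sum 24 < 59
add 8: running sum 32 < 59
add 1: running sum 33 < 59
add 12: running sum 45 < 59
add 5: running sum 50 < 59
add 10: shortest ending here [5, 5, 1, 4, 8, 1, 8, 1, 12, 5, 10] sum 60, len 11
add 2: shortest ending here [5, 5, 1, 4, 8, 1, 8, 1, 12, 5, 10, 2] sum 62, len 12
add 9: shortest ending here [4, 8, 1, 8, 1, 12, 5, 10, 2, 9] sum 60, len 10
add 4: shortest ending here [8, 1, 8, 1, 12, 5, 10, 2, 9, 4] sum 60, len 10
add 1: shortest ending here [8, 1, 8, 1, 12, 5, 10, 2, 9, 4, 1] sum 61, len 11
Shortest qualifying length: 10.

10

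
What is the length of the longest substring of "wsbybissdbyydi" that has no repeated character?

add w: [w] len 1
add s: [w, s] len 2
add b: [w, s, b] len 3
add y: [w, s, b, y] len 4
add b (repeat b, move left end past it): [y, b] len 2
add i: [y, b, i] len 3
add s: [y, b, i, s] len 4
add s (repeat s, move left end past it): [s] len 1
add d: [s, d] len 2
add b: [s, d, b] len 3
add y: [s, d, b, y] len 4
add y (repeat y, move left end past it): [y] len 1
add d: [y, d] len 2
add i: [y, d, i] len 3
Longest all-distinct length: 4.

4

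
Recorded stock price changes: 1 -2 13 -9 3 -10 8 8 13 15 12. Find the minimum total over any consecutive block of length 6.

(1, -2, 13, -9, 3, -10) → sum -4
(-2, 13, -9, 3, -10, 8) → sum 3
(13, -9, 3, -10, 8, 8) → sum 13
(-9, 3, -10, 8, 8, 13) → sum 13
(3, -10, 8, 8, 13, 15) → sum 37
(-10, 8, 8, 13, 15, 12) → sum 46
Minimum of these is -4.

-4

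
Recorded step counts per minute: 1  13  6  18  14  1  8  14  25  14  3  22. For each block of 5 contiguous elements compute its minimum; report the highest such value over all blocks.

Each size-5 window and its min:
1 13 6 18 14 → min 1
13 6 18 14 1 → min 1
6 18 14 1 8 → min 1
18 14 1 8 14 → min 1
14 1 8 14 25 → min 1
1 8 14 25 14 → min 1
8 14 25 14 3 → min 3
14 25 14 3 22 → min 3
Highest of these is 3.

3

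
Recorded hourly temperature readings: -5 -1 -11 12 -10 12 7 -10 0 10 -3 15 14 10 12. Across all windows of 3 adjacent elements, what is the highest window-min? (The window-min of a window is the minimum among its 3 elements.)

10

[-5, -1, -11] → min -11
[-1, -11, 12] → min -11
[-11, 12, -10] → min -11
[12, -10, 12] → min -10
[-10, 12, 7] → min -10
[12, 7, -10] → min -10
[7, -10, 0] → min -10
[-10, 0, 10] → min -10
[0, 10, -3] → min -3
[10, -3, 15] → min -3
[-3, 15, 14] → min -3
[15, 14, 10] → min 10
[14, 10, 12] → min 10
Highest of these is 10.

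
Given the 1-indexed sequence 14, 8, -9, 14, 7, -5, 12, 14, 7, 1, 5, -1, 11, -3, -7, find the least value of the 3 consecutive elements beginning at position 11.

-1

Elements at indices 11..13: 5, -1, 11
min(5, -1, 11) = -1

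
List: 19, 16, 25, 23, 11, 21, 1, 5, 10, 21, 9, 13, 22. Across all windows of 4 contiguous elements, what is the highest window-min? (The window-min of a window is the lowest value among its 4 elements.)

Each size-4 window and its min:
19 16 25 23 → min 16
16 25 23 11 → min 11
25 23 11 21 → min 11
23 11 21 1 → min 1
11 21 1 5 → min 1
21 1 5 10 → min 1
1 5 10 21 → min 1
5 10 21 9 → min 5
10 21 9 13 → min 9
21 9 13 22 → min 9
Highest of these is 16.

16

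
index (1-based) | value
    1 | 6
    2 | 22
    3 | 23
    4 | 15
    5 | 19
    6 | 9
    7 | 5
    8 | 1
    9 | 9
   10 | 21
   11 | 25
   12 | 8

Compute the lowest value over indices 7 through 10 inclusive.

1

Elements at indices 7..10: 5, 1, 9, 21
min(5, 1, 9, 21) = 1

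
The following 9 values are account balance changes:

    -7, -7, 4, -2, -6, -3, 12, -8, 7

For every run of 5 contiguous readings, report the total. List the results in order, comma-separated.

-18, -14, 5, -7, 2

[-7, -7, 4, -2, -6] → sum -18
[-7, 4, -2, -6, -3] → sum -14
[4, -2, -6, -3, 12] → sum 5
[-2, -6, -3, 12, -8] → sum -7
[-6, -3, 12, -8, 7] → sum 2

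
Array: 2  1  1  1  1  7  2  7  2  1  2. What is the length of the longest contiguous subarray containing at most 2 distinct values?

5

add 2: window [2] (1 distinct), len 1
add 1: window [2, 1] (2 distinct), len 2
add 1: window [2, 1, 1] (2 distinct), len 3
add 1: window [2, 1, 1, 1] (2 distinct), len 4
add 1: window [2, 1, 1, 1, 1] (2 distinct), len 5
add 7: window [1, 1, 1, 1, 7] (2 distinct), len 5
add 2: window [7, 2] (2 distinct), len 2
add 7: window [7, 2, 7] (2 distinct), len 3
add 2: window [7, 2, 7, 2] (2 distinct), len 4
add 1: window [2, 1] (2 distinct), len 2
add 2: window [2, 1, 2] (2 distinct), len 3
Longest length with ≤2 distinct: 5.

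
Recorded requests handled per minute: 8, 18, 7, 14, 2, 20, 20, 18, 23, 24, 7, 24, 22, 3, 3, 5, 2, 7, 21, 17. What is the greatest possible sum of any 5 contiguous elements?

[8, 18, 7, 14, 2] → sum 49
[18, 7, 14, 2, 20] → sum 61
[7, 14, 2, 20, 20] → sum 63
[14, 2, 20, 20, 18] → sum 74
[2, 20, 20, 18, 23] → sum 83
[20, 20, 18, 23, 24] → sum 105
[20, 18, 23, 24, 7] → sum 92
[18, 23, 24, 7, 24] → sum 96
[23, 24, 7, 24, 22] → sum 100
[24, 7, 24, 22, 3] → sum 80
[7, 24, 22, 3, 3] → sum 59
[24, 22, 3, 3, 5] → sum 57
[22, 3, 3, 5, 2] → sum 35
[3, 3, 5, 2, 7] → sum 20
[3, 5, 2, 7, 21] → sum 38
[5, 2, 7, 21, 17] → sum 52
Greatest of these is 105.

105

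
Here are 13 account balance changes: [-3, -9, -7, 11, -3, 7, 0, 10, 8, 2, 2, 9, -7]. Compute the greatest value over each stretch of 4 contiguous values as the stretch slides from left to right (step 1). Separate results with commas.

Sliding a size-4 window across the 13 values:
[-3, -9, -7, 11] → max 11
[-9, -7, 11, -3] → max 11
[-7, 11, -3, 7] → max 11
[11, -3, 7, 0] → max 11
[-3, 7, 0, 10] → max 10
[7, 0, 10, 8] → max 10
[0, 10, 8, 2] → max 10
[10, 8, 2, 2] → max 10
[8, 2, 2, 9] → max 9
[2, 2, 9, -7] → max 9

11, 11, 11, 11, 10, 10, 10, 10, 9, 9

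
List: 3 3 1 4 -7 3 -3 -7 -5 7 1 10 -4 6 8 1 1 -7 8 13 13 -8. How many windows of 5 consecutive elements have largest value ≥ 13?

(3, 3, 1, 4, -7) → max 4
(3, 1, 4, -7, 3) → max 4
(1, 4, -7, 3, -3) → max 4
(4, -7, 3, -3, -7) → max 4
(-7, 3, -3, -7, -5) → max 3
(3, -3, -7, -5, 7) → max 7
(-3, -7, -5, 7, 1) → max 7
(-7, -5, 7, 1, 10) → max 10
(-5, 7, 1, 10, -4) → max 10
(7, 1, 10, -4, 6) → max 10
(1, 10, -4, 6, 8) → max 10
(10, -4, 6, 8, 1) → max 10
(-4, 6, 8, 1, 1) → max 8
(6, 8, 1, 1, -7) → max 8
(8, 1, 1, -7, 8) → max 8
(1, 1, -7, 8, 13) → max 13  ≥ 13 ✓
(1, -7, 8, 13, 13) → max 13  ≥ 13 ✓
(-7, 8, 13, 13, -8) → max 13  ≥ 13 ✓
3 windows satisfy the condition.

3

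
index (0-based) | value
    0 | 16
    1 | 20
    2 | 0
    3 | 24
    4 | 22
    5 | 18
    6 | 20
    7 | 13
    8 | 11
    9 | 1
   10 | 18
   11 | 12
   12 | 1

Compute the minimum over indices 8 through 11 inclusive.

1

Elements at indices 8..11: 11, 1, 18, 12
min(11, 1, 18, 12) = 1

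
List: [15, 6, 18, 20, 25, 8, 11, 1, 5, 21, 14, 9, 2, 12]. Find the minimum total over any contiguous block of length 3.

Window sums for each of the 12 positions:
15 6 18 → sum 39
6 18 20 → sum 44
18 20 25 → sum 63
20 25 8 → sum 53
25 8 11 → sum 44
8 11 1 → sum 20
11 1 5 → sum 17
1 5 21 → sum 27
5 21 14 → sum 40
21 14 9 → sum 44
14 9 2 → sum 25
9 2 12 → sum 23
Minimum of these is 17.

17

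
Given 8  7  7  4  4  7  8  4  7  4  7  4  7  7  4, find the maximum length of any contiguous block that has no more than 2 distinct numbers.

add 8: window [8] (1 distinct), len 1
add 7: window [8, 7] (2 distinct), len 2
add 7: window [8, 7, 7] (2 distinct), len 3
add 4: window [7, 7, 4] (2 distinct), len 3
add 4: window [7, 7, 4, 4] (2 distinct), len 4
add 7: window [7, 7, 4, 4, 7] (2 distinct), len 5
add 8: window [7, 8] (2 distinct), len 2
add 4: window [8, 4] (2 distinct), len 2
add 7: window [4, 7] (2 distinct), len 2
add 4: window [4, 7, 4] (2 distinct), len 3
add 7: window [4, 7, 4, 7] (2 distinct), len 4
add 4: window [4, 7, 4, 7, 4] (2 distinct), len 5
add 7: window [4, 7, 4, 7, 4, 7] (2 distinct), len 6
add 7: window [4, 7, 4, 7, 4, 7, 7] (2 distinct), len 7
add 4: window [4, 7, 4, 7, 4, 7, 7, 4] (2 distinct), len 8
Longest length with ≤2 distinct: 8.

8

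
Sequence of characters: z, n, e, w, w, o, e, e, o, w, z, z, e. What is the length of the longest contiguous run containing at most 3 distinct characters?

Extend right; when distinct count exceeds 3, shrink from the left:
[z] 1 distinct, len 1
[z, n] 2 distinct, len 2
[z, n, e] 3 distinct, len 3
[n, e, w] 3 distinct, len 3
[n, e, w, w] 3 distinct, len 4
[e, w, w, o] 3 distinct, len 4
[e, w, w, o, e] 3 distinct, len 5
[e, w, w, o, e, e] 3 distinct, len 6
[e, w, w, o, e, e, o] 3 distinct, len 7
[e, w, w, o, e, e, o, w] 3 distinct, len 8
[o, w, z] 3 distinct, len 3
[o, w, z, z] 3 distinct, len 4
[w, z, z, e] 3 distinct, len 4
Longest length with ≤3 distinct: 8.

8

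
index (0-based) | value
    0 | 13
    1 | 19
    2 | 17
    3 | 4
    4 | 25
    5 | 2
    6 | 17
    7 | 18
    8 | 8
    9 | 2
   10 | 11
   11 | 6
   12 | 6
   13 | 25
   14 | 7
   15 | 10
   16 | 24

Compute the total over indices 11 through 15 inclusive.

Elements at indices 11..15: 6, 6, 25, 7, 10
sum(6, 6, 25, 7, 10) = 54

54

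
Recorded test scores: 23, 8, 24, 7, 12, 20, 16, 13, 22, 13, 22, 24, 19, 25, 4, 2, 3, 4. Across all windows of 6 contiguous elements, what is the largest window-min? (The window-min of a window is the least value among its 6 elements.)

[23, 8, 24, 7, 12, 20] → min 7
[8, 24, 7, 12, 20, 16] → min 7
[24, 7, 12, 20, 16, 13] → min 7
[7, 12, 20, 16, 13, 22] → min 7
[12, 20, 16, 13, 22, 13] → min 12
[20, 16, 13, 22, 13, 22] → min 13
[16, 13, 22, 13, 22, 24] → min 13
[13, 22, 13, 22, 24, 19] → min 13
[22, 13, 22, 24, 19, 25] → min 13
[13, 22, 24, 19, 25, 4] → min 4
[22, 24, 19, 25, 4, 2] → min 2
[24, 19, 25, 4, 2, 3] → min 2
[19, 25, 4, 2, 3, 4] → min 2
Largest of these is 13.

13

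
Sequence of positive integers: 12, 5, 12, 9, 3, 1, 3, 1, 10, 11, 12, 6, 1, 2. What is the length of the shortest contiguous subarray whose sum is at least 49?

8

add 12: running sum 12 < 49
add 5: running sum 17 < 49
add 12: running sum 29 < 49
add 9: running sum 38 < 49
add 3: running sum 41 < 49
add 1: running sum 42 < 49
add 3: running sum 45 < 49
add 1: running sum 46 < 49
end 8: [12, 5, 12, 9, 3, 1, 3, 1, 10] sum 56, len 9
end 9: [12, 9, 3, 1, 3, 1, 10, 11] sum 50, len 8
end 10: [9, 3, 1, 3, 1, 10, 11, 12] sum 50, len 8
end 11: [9, 3, 1, 3, 1, 10, 11, 12, 6] sum 56, len 9
end 12: [9, 3, 1, 3, 1, 10, 11, 12, 6, 1] sum 57, len 10
end 13: [3, 1, 3, 1, 10, 11, 12, 6, 1, 2] sum 50, len 10
Shortest qualifying length: 8.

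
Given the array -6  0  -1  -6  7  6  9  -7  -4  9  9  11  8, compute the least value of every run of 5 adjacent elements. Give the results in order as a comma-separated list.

(-6, 0, -1, -6, 7) → min -6
(0, -1, -6, 7, 6) → min -6
(-1, -6, 7, 6, 9) → min -6
(-6, 7, 6, 9, -7) → min -7
(7, 6, 9, -7, -4) → min -7
(6, 9, -7, -4, 9) → min -7
(9, -7, -4, 9, 9) → min -7
(-7, -4, 9, 9, 11) → min -7
(-4, 9, 9, 11, 8) → min -4

-6, -6, -6, -7, -7, -7, -7, -7, -4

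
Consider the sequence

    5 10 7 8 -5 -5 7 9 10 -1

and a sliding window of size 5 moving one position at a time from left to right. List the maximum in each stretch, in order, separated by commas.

Sliding a size-5 window across the 10 values:
(5, 10, 7, 8, -5) → max 10
(10, 7, 8, -5, -5) → max 10
(7, 8, -5, -5, 7) → max 8
(8, -5, -5, 7, 9) → max 9
(-5, -5, 7, 9, 10) → max 10
(-5, 7, 9, 10, -1) → max 10

10, 10, 8, 9, 10, 10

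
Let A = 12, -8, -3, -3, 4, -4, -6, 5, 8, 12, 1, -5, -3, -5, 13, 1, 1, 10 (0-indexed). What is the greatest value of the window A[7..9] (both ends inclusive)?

Elements at indices 7..9: 5, 8, 12
max(5, 8, 12) = 12

12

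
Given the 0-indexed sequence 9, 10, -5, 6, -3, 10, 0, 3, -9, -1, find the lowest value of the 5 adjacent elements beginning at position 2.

-5

Elements at indices 2..6: -5, 6, -3, 10, 0
min(-5, 6, -3, 10, 0) = -5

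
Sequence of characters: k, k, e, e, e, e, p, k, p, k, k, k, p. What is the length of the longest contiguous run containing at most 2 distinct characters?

7

[k] 1 distinct, len 1
[k, k] 1 distinct, len 2
[k, k, e] 2 distinct, len 3
[k, k, e, e] 2 distinct, len 4
[k, k, e, e, e] 2 distinct, len 5
[k, k, e, e, e, e] 2 distinct, len 6
[e, e, e, e, p] 2 distinct, len 5
[p, k] 2 distinct, len 2
[p, k, p] 2 distinct, len 3
[p, k, p, k] 2 distinct, len 4
[p, k, p, k, k] 2 distinct, len 5
[p, k, p, k, k, k] 2 distinct, len 6
[p, k, p, k, k, k, p] 2 distinct, len 7
Longest length with ≤2 distinct: 7.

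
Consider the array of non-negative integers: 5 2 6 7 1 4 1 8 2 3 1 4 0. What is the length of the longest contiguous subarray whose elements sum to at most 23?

8

add 5: [5] sum 5, len 1
add 2: [5, 2] sum 7, len 2
add 6: [5, 2, 6] sum 13, len 3
add 7: [5, 2, 6, 7] sum 20, len 4
add 1: [5, 2, 6, 7, 1] sum 21, len 5
add 4: [2, 6, 7, 1, 4] sum 20, len 5
add 1: [2, 6, 7, 1, 4, 1] sum 21, len 6
add 8: [7, 1, 4, 1, 8] sum 21, len 5
add 2: [7, 1, 4, 1, 8, 2] sum 23, len 6
add 3: [1, 4, 1, 8, 2, 3] sum 19, len 6
add 1: [1, 4, 1, 8, 2, 3, 1] sum 20, len 7
add 4: [4, 1, 8, 2, 3, 1, 4] sum 23, len 7
add 0: [4, 1, 8, 2, 3, 1, 4, 0] sum 23, len 8
Longest length seen: 8.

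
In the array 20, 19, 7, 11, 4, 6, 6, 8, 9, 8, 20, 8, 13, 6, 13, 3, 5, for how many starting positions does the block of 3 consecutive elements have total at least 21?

(20, 19, 7) → sum 46  ≥ 21 ✓
(19, 7, 11) → sum 37  ≥ 21 ✓
(7, 11, 4) → sum 22  ≥ 21 ✓
(11, 4, 6) → sum 21  ≥ 21 ✓
(4, 6, 6) → sum 16
(6, 6, 8) → sum 20
(6, 8, 9) → sum 23  ≥ 21 ✓
(8, 9, 8) → sum 25  ≥ 21 ✓
(9, 8, 20) → sum 37  ≥ 21 ✓
(8, 20, 8) → sum 36  ≥ 21 ✓
(20, 8, 13) → sum 41  ≥ 21 ✓
(8, 13, 6) → sum 27  ≥ 21 ✓
(13, 6, 13) → sum 32  ≥ 21 ✓
(6, 13, 3) → sum 22  ≥ 21 ✓
(13, 3, 5) → sum 21  ≥ 21 ✓
13 windows satisfy the condition.

13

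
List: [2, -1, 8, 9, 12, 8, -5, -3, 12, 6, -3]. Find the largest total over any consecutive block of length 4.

[2, -1, 8, 9] → sum 18
[-1, 8, 9, 12] → sum 28
[8, 9, 12, 8] → sum 37
[9, 12, 8, -5] → sum 24
[12, 8, -5, -3] → sum 12
[8, -5, -3, 12] → sum 12
[-5, -3, 12, 6] → sum 10
[-3, 12, 6, -3] → sum 12
Largest of these is 37.

37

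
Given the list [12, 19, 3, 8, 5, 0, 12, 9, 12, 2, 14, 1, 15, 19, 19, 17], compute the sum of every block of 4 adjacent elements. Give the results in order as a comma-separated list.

(12, 19, 3, 8) → sum 42
(19, 3, 8, 5) → sum 35
(3, 8, 5, 0) → sum 16
(8, 5, 0, 12) → sum 25
(5, 0, 12, 9) → sum 26
(0, 12, 9, 12) → sum 33
(12, 9, 12, 2) → sum 35
(9, 12, 2, 14) → sum 37
(12, 2, 14, 1) → sum 29
(2, 14, 1, 15) → sum 32
(14, 1, 15, 19) → sum 49
(1, 15, 19, 19) → sum 54
(15, 19, 19, 17) → sum 70

42, 35, 16, 25, 26, 33, 35, 37, 29, 32, 49, 54, 70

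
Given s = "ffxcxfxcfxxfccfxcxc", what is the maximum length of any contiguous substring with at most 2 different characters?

4

[f] 1 distinct, len 1
[f, f] 1 distinct, len 2
[f, f, x] 2 distinct, len 3
[x, c] 2 distinct, len 2
[x, c, x] 2 distinct, len 3
[x, f] 2 distinct, len 2
[x, f, x] 2 distinct, len 3
[x, c] 2 distinct, len 2
[c, f] 2 distinct, len 2
[f, x] 2 distinct, len 2
[f, x, x] 2 distinct, len 3
[f, x, x, f] 2 distinct, len 4
[f, c] 2 distinct, len 2
[f, c, c] 2 distinct, len 3
[f, c, c, f] 2 distinct, len 4
[f, x] 2 distinct, len 2
[x, c] 2 distinct, len 2
[x, c, x] 2 distinct, len 3
[x, c, x, c] 2 distinct, len 4
Longest length with ≤2 distinct: 4.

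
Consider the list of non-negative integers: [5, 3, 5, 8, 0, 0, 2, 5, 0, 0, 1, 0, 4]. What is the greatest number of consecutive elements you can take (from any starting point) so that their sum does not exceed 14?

9

[5] sum 5 len 1
[5, 3] sum 8 len 2
[5, 3, 5] sum 13 len 3
[5, 8] sum 13 len 2
[5, 8, 0] sum 13 len 3
[5, 8, 0, 0] sum 13 len 4
[8, 0, 0, 2] sum 10 len 4
[0, 0, 2, 5] sum 7 len 4
[0, 0, 2, 5, 0] sum 7 len 5
[0, 0, 2, 5, 0, 0] sum 7 len 6
[0, 0, 2, 5, 0, 0, 1] sum 8 len 7
[0, 0, 2, 5, 0, 0, 1, 0] sum 8 len 8
[0, 0, 2, 5, 0, 0, 1, 0, 4] sum 12 len 9
Longest length seen: 9.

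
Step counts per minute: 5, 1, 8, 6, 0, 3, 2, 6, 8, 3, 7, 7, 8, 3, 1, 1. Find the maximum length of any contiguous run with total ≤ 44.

Extend to the right; shrink from the left whenever the sum exceeds 44:
→ 5: sum 5, len 1
→ 1: sum 6, len 2
→ 8: sum 14, len 3
→ 6: sum 20, len 4
→ 0: sum 20, len 5
→ 3: sum 23, len 6
→ 2: sum 25, len 7
→ 6: sum 31, len 8
→ 8: sum 39, len 9
→ 3: sum 42, len 10
→ 7 (dropped 5): sum 44, len 10
→ 7 (dropped 1, 8): sum 42, len 9
→ 8 (dropped 6): sum 44, len 9
→ 3 (dropped 0, 3): sum 44, len 8
→ 1 (dropped 2): sum 43, len 8
→ 1: sum 44, len 9
Longest length seen: 10.

10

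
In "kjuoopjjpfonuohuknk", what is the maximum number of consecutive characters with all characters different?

6

[k] len 1
[k, j] len 2
[k, j, u] len 3
[k, j, u, o] len 4
[o] len 1
[o, p] len 2
[o, p, j] len 3
[j] len 1
[j, p] len 2
[j, p, f] len 3
[j, p, f, o] len 4
[j, p, f, o, n] len 5
[j, p, f, o, n, u] len 6
[n, u, o] len 3
[n, u, o, h] len 4
[o, h, u] len 3
[o, h, u, k] len 4
[o, h, u, k, n] len 5
[n, k] len 2
Longest all-distinct length: 6.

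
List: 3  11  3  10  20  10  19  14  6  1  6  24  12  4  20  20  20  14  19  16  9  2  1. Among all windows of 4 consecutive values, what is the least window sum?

3 11 3 10 → sum 27
11 3 10 20 → sum 44
3 10 20 10 → sum 43
10 20 10 19 → sum 59
20 10 19 14 → sum 63
10 19 14 6 → sum 49
19 14 6 1 → sum 40
14 6 1 6 → sum 27
6 1 6 24 → sum 37
1 6 24 12 → sum 43
6 24 12 4 → sum 46
24 12 4 20 → sum 60
12 4 20 20 → sum 56
4 20 20 20 → sum 64
20 20 20 14 → sum 74
20 20 14 19 → sum 73
20 14 19 16 → sum 69
14 19 16 9 → sum 58
19 16 9 2 → sum 46
16 9 2 1 → sum 28
Least of these is 27.

27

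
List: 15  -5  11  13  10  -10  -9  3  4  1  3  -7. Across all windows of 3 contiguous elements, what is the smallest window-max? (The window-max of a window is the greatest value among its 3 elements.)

Each size-3 window and its max:
[15, -5, 11] → max 15
[-5, 11, 13] → max 13
[11, 13, 10] → max 13
[13, 10, -10] → max 13
[10, -10, -9] → max 10
[-10, -9, 3] → max 3
[-9, 3, 4] → max 4
[3, 4, 1] → max 4
[4, 1, 3] → max 4
[1, 3, -7] → max 3
Smallest of these is 3.

3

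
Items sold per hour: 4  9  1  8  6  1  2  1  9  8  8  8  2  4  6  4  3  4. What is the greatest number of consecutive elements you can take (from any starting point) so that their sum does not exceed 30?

Extend to the right; shrink from the left whenever the sum exceeds 30:
[4] sum 4 len 1
[4, 9] sum 13 len 2
[4, 9, 1] sum 14 len 3
[4, 9, 1, 8] sum 22 len 4
[4, 9, 1, 8, 6] sum 28 len 5
[4, 9, 1, 8, 6, 1] sum 29 len 6
[9, 1, 8, 6, 1, 2] sum 27 len 6
[9, 1, 8, 6, 1, 2, 1] sum 28 len 7
[1, 8, 6, 1, 2, 1, 9] sum 28 len 7
[6, 1, 2, 1, 9, 8] sum 27 len 6
[1, 2, 1, 9, 8, 8] sum 29 len 6
[8, 8, 8] sum 24 len 3
[8, 8, 8, 2] sum 26 len 4
[8, 8, 8, 2, 4] sum 30 len 5
[8, 8, 2, 4, 6] sum 28 len 5
[8, 2, 4, 6, 4] sum 24 len 5
[8, 2, 4, 6, 4, 3] sum 27 len 6
[2, 4, 6, 4, 3, 4] sum 23 len 6
Longest length seen: 7.

7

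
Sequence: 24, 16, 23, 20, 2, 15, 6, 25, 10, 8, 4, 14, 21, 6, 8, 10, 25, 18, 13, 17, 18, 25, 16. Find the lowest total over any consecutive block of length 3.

Window sums for each of the 21 positions:
24 16 23 → sum 63
16 23 20 → sum 59
23 20 2 → sum 45
20 2 15 → sum 37
2 15 6 → sum 23
15 6 25 → sum 46
6 25 10 → sum 41
25 10 8 → sum 43
10 8 4 → sum 22
8 4 14 → sum 26
4 14 21 → sum 39
14 21 6 → sum 41
21 6 8 → sum 35
6 8 10 → sum 24
8 10 25 → sum 43
10 25 18 → sum 53
25 18 13 → sum 56
18 13 17 → sum 48
13 17 18 → sum 48
17 18 25 → sum 60
18 25 16 → sum 59
Lowest of these is 22.

22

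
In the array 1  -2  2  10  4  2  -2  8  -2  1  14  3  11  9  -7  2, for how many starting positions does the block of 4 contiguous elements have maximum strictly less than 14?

9

1 -2 2 10 → max 10  < 14 ✓
-2 2 10 4 → max 10  < 14 ✓
2 10 4 2 → max 10  < 14 ✓
10 4 2 -2 → max 10  < 14 ✓
4 2 -2 8 → max 8  < 14 ✓
2 -2 8 -2 → max 8  < 14 ✓
-2 8 -2 1 → max 8  < 14 ✓
8 -2 1 14 → max 14
-2 1 14 3 → max 14
1 14 3 11 → max 14
14 3 11 9 → max 14
3 11 9 -7 → max 11  < 14 ✓
11 9 -7 2 → max 11  < 14 ✓
9 windows satisfy the condition.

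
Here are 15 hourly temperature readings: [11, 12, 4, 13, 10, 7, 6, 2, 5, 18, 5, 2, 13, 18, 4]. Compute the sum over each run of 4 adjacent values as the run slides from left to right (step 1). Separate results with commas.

40, 39, 34, 36, 25, 20, 31, 30, 30, 38, 38, 37

Sliding a size-4 window across the 15 values:
[11, 12, 4, 13] → sum 40
[12, 4, 13, 10] → sum 39
[4, 13, 10, 7] → sum 34
[13, 10, 7, 6] → sum 36
[10, 7, 6, 2] → sum 25
[7, 6, 2, 5] → sum 20
[6, 2, 5, 18] → sum 31
[2, 5, 18, 5] → sum 30
[5, 18, 5, 2] → sum 30
[18, 5, 2, 13] → sum 38
[5, 2, 13, 18] → sum 38
[2, 13, 18, 4] → sum 37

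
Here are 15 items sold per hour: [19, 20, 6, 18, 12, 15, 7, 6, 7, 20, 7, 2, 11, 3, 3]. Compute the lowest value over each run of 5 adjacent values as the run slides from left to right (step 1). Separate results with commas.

Sliding a size-5 window across the 15 values:
(19, 20, 6, 18, 12) → min 6
(20, 6, 18, 12, 15) → min 6
(6, 18, 12, 15, 7) → min 6
(18, 12, 15, 7, 6) → min 6
(12, 15, 7, 6, 7) → min 6
(15, 7, 6, 7, 20) → min 6
(7, 6, 7, 20, 7) → min 6
(6, 7, 20, 7, 2) → min 2
(7, 20, 7, 2, 11) → min 2
(20, 7, 2, 11, 3) → min 2
(7, 2, 11, 3, 3) → min 2

6, 6, 6, 6, 6, 6, 6, 2, 2, 2, 2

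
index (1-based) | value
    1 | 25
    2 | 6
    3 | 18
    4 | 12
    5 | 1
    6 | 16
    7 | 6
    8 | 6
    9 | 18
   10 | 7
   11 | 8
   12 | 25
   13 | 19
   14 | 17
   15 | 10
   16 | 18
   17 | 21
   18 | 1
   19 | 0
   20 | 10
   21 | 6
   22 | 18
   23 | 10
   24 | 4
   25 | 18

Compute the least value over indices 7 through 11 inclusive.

Elements at indices 7..11: 6, 6, 18, 7, 8
min(6, 6, 18, 7, 8) = 6

6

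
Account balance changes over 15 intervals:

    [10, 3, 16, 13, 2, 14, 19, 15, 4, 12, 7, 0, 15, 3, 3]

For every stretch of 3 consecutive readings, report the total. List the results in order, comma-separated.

(10, 3, 16) → sum 29
(3, 16, 13) → sum 32
(16, 13, 2) → sum 31
(13, 2, 14) → sum 29
(2, 14, 19) → sum 35
(14, 19, 15) → sum 48
(19, 15, 4) → sum 38
(15, 4, 12) → sum 31
(4, 12, 7) → sum 23
(12, 7, 0) → sum 19
(7, 0, 15) → sum 22
(0, 15, 3) → sum 18
(15, 3, 3) → sum 21

29, 32, 31, 29, 35, 48, 38, 31, 23, 19, 22, 18, 21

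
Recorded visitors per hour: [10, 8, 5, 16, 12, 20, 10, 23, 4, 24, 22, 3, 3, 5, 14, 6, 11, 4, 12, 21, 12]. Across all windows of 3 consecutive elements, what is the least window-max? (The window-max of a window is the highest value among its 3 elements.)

10 8 5 → max 10
8 5 16 → max 16
5 16 12 → max 16
16 12 20 → max 20
12 20 10 → max 20
20 10 23 → max 23
10 23 4 → max 23
23 4 24 → max 24
4 24 22 → max 24
24 22 3 → max 24
22 3 3 → max 22
3 3 5 → max 5
3 5 14 → max 14
5 14 6 → max 14
14 6 11 → max 14
6 11 4 → max 11
11 4 12 → max 12
4 12 21 → max 21
12 21 12 → max 21
Least of these is 5.

5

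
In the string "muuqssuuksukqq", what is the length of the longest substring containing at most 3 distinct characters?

8

Extend right; when distinct count exceeds 3, shrink from the left:
[m] 1 distinct, len 1
[m, u] 2 distinct, len 2
[m, u, u] 2 distinct, len 3
[m, u, u, q] 3 distinct, len 4
[u, u, q, s] 3 distinct, len 4
[u, u, q, s, s] 3 distinct, len 5
[u, u, q, s, s, u] 3 distinct, len 6
[u, u, q, s, s, u, u] 3 distinct, len 7
[s, s, u, u, k] 3 distinct, len 5
[s, s, u, u, k, s] 3 distinct, len 6
[s, s, u, u, k, s, u] 3 distinct, len 7
[s, s, u, u, k, s, u, k] 3 distinct, len 8
[u, k, q] 3 distinct, len 3
[u, k, q, q] 3 distinct, len 4
Longest length with ≤3 distinct: 8.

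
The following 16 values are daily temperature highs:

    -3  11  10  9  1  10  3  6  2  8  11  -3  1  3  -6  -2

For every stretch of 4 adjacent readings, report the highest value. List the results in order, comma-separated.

-3 11 10 9 → max 11
11 10 9 1 → max 11
10 9 1 10 → max 10
9 1 10 3 → max 10
1 10 3 6 → max 10
10 3 6 2 → max 10
3 6 2 8 → max 8
6 2 8 11 → max 11
2 8 11 -3 → max 11
8 11 -3 1 → max 11
11 -3 1 3 → max 11
-3 1 3 -6 → max 3
1 3 -6 -2 → max 3

11, 11, 10, 10, 10, 10, 8, 11, 11, 11, 11, 3, 3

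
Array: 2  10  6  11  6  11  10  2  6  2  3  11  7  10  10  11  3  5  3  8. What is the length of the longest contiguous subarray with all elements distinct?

6

add 2: [2] len 1
add 10: [2, 10] len 2
add 6: [2, 10, 6] len 3
add 11: [2, 10, 6, 11] len 4
add 6 (repeat 6, move left end past it): [11, 6] len 2
add 11 (repeat 11, move left end past it): [6, 11] len 2
add 10: [6, 11, 10] len 3
add 2: [6, 11, 10, 2] len 4
add 6 (repeat 6, move left end past it): [11, 10, 2, 6] len 4
add 2 (repeat 2, move left end past it): [6, 2] len 2
add 3: [6, 2, 3] len 3
add 11: [6, 2, 3, 11] len 4
add 7: [6, 2, 3, 11, 7] len 5
add 10: [6, 2, 3, 11, 7, 10] len 6
add 10 (repeat 10, move left end past it): [10] len 1
add 11: [10, 11] len 2
add 3: [10, 11, 3] len 3
add 5: [10, 11, 3, 5] len 4
add 3 (repeat 3, move left end past it): [5, 3] len 2
add 8: [5, 3, 8] len 3
Longest all-distinct length: 6.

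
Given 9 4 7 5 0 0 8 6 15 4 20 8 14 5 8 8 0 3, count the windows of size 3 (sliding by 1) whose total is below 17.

9 4 7 → sum 20
4 7 5 → sum 16  < 17 ✓
7 5 0 → sum 12  < 17 ✓
5 0 0 → sum 5  < 17 ✓
0 0 8 → sum 8  < 17 ✓
0 8 6 → sum 14  < 17 ✓
8 6 15 → sum 29
6 15 4 → sum 25
15 4 20 → sum 39
4 20 8 → sum 32
20 8 14 → sum 42
8 14 5 → sum 27
14 5 8 → sum 27
5 8 8 → sum 21
8 8 0 → sum 16  < 17 ✓
8 0 3 → sum 11  < 17 ✓
7 windows satisfy the condition.

7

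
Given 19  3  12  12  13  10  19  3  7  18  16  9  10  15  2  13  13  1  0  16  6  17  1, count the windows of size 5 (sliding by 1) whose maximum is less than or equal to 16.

(19, 3, 12, 12, 13) → max 19
(3, 12, 12, 13, 10) → max 13  ≤ 16 ✓
(12, 12, 13, 10, 19) → max 19
(12, 13, 10, 19, 3) → max 19
(13, 10, 19, 3, 7) → max 19
(10, 19, 3, 7, 18) → max 19
(19, 3, 7, 18, 16) → max 19
(3, 7, 18, 16, 9) → max 18
(7, 18, 16, 9, 10) → max 18
(18, 16, 9, 10, 15) → max 18
(16, 9, 10, 15, 2) → max 16  ≤ 16 ✓
(9, 10, 15, 2, 13) → max 15  ≤ 16 ✓
(10, 15, 2, 13, 13) → max 15  ≤ 16 ✓
(15, 2, 13, 13, 1) → max 15  ≤ 16 ✓
(2, 13, 13, 1, 0) → max 13  ≤ 16 ✓
(13, 13, 1, 0, 16) → max 16  ≤ 16 ✓
(13, 1, 0, 16, 6) → max 16  ≤ 16 ✓
(1, 0, 16, 6, 17) → max 17
(0, 16, 6, 17, 1) → max 17
8 windows satisfy the condition.

8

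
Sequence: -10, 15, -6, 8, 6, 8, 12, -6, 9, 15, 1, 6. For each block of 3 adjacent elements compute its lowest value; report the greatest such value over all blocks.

6

Window mins for each of the 10 positions:
(-10, 15, -6) → min -10
(15, -6, 8) → min -6
(-6, 8, 6) → min -6
(8, 6, 8) → min 6
(6, 8, 12) → min 6
(8, 12, -6) → min -6
(12, -6, 9) → min -6
(-6, 9, 15) → min -6
(9, 15, 1) → min 1
(15, 1, 6) → min 1
Greatest of these is 6.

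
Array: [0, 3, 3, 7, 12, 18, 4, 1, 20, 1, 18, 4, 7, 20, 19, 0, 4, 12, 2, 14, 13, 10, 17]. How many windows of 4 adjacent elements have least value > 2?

0 3 3 7 → min 0
3 3 7 12 → min 3  > 2 ✓
3 7 12 18 → min 3  > 2 ✓
7 12 18 4 → min 4  > 2 ✓
12 18 4 1 → min 1
18 4 1 20 → min 1
4 1 20 1 → min 1
1 20 1 18 → min 1
20 1 18 4 → min 1
1 18 4 7 → min 1
18 4 7 20 → min 4  > 2 ✓
4 7 20 19 → min 4  > 2 ✓
7 20 19 0 → min 0
20 19 0 4 → min 0
19 0 4 12 → min 0
0 4 12 2 → min 0
4 12 2 14 → min 2
12 2 14 13 → min 2
2 14 13 10 → min 2
14 13 10 17 → min 10  > 2 ✓
6 windows satisfy the condition.

6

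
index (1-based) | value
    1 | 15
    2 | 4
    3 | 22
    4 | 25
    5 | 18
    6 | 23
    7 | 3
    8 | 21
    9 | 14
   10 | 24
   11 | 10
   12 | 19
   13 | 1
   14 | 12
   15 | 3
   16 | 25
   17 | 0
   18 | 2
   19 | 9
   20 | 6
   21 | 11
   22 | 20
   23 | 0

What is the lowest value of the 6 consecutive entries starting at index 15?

Elements at indices 15..20: 3, 25, 0, 2, 9, 6
min(3, 25, 0, 2, 9, 6) = 0

0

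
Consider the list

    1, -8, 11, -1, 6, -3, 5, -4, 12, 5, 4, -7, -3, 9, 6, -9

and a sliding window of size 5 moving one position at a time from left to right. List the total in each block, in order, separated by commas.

9, 5, 18, 3, 16, 15, 22, 10, 11, 8, 9, -4

[1, -8, 11, -1, 6] → sum 9
[-8, 11, -1, 6, -3] → sum 5
[11, -1, 6, -3, 5] → sum 18
[-1, 6, -3, 5, -4] → sum 3
[6, -3, 5, -4, 12] → sum 16
[-3, 5, -4, 12, 5] → sum 15
[5, -4, 12, 5, 4] → sum 22
[-4, 12, 5, 4, -7] → sum 10
[12, 5, 4, -7, -3] → sum 11
[5, 4, -7, -3, 9] → sum 8
[4, -7, -3, 9, 6] → sum 9
[-7, -3, 9, 6, -9] → sum -4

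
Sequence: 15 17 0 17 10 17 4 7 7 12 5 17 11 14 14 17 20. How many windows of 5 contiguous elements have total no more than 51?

5

[15, 17, 0, 17, 10] → sum 59
[17, 0, 17, 10, 17] → sum 61
[0, 17, 10, 17, 4] → sum 48  ≤ 51 ✓
[17, 10, 17, 4, 7] → sum 55
[10, 17, 4, 7, 7] → sum 45  ≤ 51 ✓
[17, 4, 7, 7, 12] → sum 47  ≤ 51 ✓
[4, 7, 7, 12, 5] → sum 35  ≤ 51 ✓
[7, 7, 12, 5, 17] → sum 48  ≤ 51 ✓
[7, 12, 5, 17, 11] → sum 52
[12, 5, 17, 11, 14] → sum 59
[5, 17, 11, 14, 14] → sum 61
[17, 11, 14, 14, 17] → sum 73
[11, 14, 14, 17, 20] → sum 76
5 windows satisfy the condition.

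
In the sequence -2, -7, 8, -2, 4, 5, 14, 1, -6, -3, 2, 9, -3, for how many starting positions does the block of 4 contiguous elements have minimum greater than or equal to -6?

[-2, -7, 8, -2] → min -7
[-7, 8, -2, 4] → min -7
[8, -2, 4, 5] → min -2  ≥ -6 ✓
[-2, 4, 5, 14] → min -2  ≥ -6 ✓
[4, 5, 14, 1] → min 1  ≥ -6 ✓
[5, 14, 1, -6] → min -6  ≥ -6 ✓
[14, 1, -6, -3] → min -6  ≥ -6 ✓
[1, -6, -3, 2] → min -6  ≥ -6 ✓
[-6, -3, 2, 9] → min -6  ≥ -6 ✓
[-3, 2, 9, -3] → min -3  ≥ -6 ✓
8 windows satisfy the condition.

8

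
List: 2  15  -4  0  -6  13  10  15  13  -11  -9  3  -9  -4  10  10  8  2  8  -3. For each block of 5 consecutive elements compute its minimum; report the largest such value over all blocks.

[2, 15, -4, 0, -6] → min -6
[15, -4, 0, -6, 13] → min -6
[-4, 0, -6, 13, 10] → min -6
[0, -6, 13, 10, 15] → min -6
[-6, 13, 10, 15, 13] → min -6
[13, 10, 15, 13, -11] → min -11
[10, 15, 13, -11, -9] → min -11
[15, 13, -11, -9, 3] → min -11
[13, -11, -9, 3, -9] → min -11
[-11, -9, 3, -9, -4] → min -11
[-9, 3, -9, -4, 10] → min -9
[3, -9, -4, 10, 10] → min -9
[-9, -4, 10, 10, 8] → min -9
[-4, 10, 10, 8, 2] → min -4
[10, 10, 8, 2, 8] → min 2
[10, 8, 2, 8, -3] → min -3
Largest of these is 2.

2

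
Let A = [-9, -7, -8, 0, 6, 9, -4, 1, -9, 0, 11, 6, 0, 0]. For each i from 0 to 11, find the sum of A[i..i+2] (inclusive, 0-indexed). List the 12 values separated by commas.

(-9, -7, -8) → sum -24
(-7, -8, 0) → sum -15
(-8, 0, 6) → sum -2
(0, 6, 9) → sum 15
(6, 9, -4) → sum 11
(9, -4, 1) → sum 6
(-4, 1, -9) → sum -12
(1, -9, 0) → sum -8
(-9, 0, 11) → sum 2
(0, 11, 6) → sum 17
(11, 6, 0) → sum 17
(6, 0, 0) → sum 6

-24, -15, -2, 15, 11, 6, -12, -8, 2, 17, 17, 6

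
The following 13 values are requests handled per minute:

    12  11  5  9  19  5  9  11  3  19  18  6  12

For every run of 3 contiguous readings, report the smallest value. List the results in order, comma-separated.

Sliding a size-3 window across the 13 values:
12 11 5 → min 5
11 5 9 → min 5
5 9 19 → min 5
9 19 5 → min 5
19 5 9 → min 5
5 9 11 → min 5
9 11 3 → min 3
11 3 19 → min 3
3 19 18 → min 3
19 18 6 → min 6
18 6 12 → min 6

5, 5, 5, 5, 5, 5, 3, 3, 3, 6, 6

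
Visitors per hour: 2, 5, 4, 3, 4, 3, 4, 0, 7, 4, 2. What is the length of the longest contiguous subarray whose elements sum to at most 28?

8

Extend to the right; shrink from the left whenever the sum exceeds 28:
→ 2: sum 2, len 1
→ 5: sum 7, len 2
→ 4: sum 11, len 3
→ 3: sum 14, len 4
→ 4: sum 18, len 5
→ 3: sum 21, len 6
→ 4: sum 25, len 7
→ 0: sum 25, len 8
→ 7 (dropped 2, 5): sum 25, len 7
→ 4 (dropped 4): sum 25, len 7
→ 2: sum 27, len 8
Longest length seen: 8.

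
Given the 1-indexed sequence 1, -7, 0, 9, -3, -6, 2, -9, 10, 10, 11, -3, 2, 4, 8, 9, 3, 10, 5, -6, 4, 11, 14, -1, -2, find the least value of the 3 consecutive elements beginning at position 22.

Elements at indices 22..24: 11, 14, -1
min(11, 14, -1) = -1

-1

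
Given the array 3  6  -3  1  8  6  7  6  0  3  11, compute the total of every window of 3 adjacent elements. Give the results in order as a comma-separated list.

Sliding a size-3 window across the 11 values:
3 6 -3 → sum 6
6 -3 1 → sum 4
-3 1 8 → sum 6
1 8 6 → sum 15
8 6 7 → sum 21
6 7 6 → sum 19
7 6 0 → sum 13
6 0 3 → sum 9
0 3 11 → sum 14

6, 4, 6, 15, 21, 19, 13, 9, 14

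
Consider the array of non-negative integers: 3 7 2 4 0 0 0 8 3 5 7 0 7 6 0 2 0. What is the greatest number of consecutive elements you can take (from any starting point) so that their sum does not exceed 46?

add 3: [3] sum 3, len 1
add 7: [3, 7] sum 10, len 2
add 2: [3, 7, 2] sum 12, len 3
add 4: [3, 7, 2, 4] sum 16, len 4
add 0: [3, 7, 2, 4, 0] sum 16, len 5
add 0: [3, 7, 2, 4, 0, 0] sum 16, len 6
add 0: [3, 7, 2, 4, 0, 0, 0] sum 16, len 7
add 8: [3, 7, 2, 4, 0, 0, 0, 8] sum 24, len 8
add 3: [3, 7, 2, 4, 0, 0, 0, 8, 3] sum 27, len 9
add 5: [3, 7, 2, 4, 0, 0, 0, 8, 3, 5] sum 32, len 10
add 7: [3, 7, 2, 4, 0, 0, 0, 8, 3, 5, 7] sum 39, len 11
add 0: [3, 7, 2, 4, 0, 0, 0, 8, 3, 5, 7, 0] sum 39, len 12
add 7: [3, 7, 2, 4, 0, 0, 0, 8, 3, 5, 7, 0, 7] sum 46, len 13
add 6: [2, 4, 0, 0, 0, 8, 3, 5, 7, 0, 7, 6] sum 42, len 12
add 0: [2, 4, 0, 0, 0, 8, 3, 5, 7, 0, 7, 6, 0] sum 42, len 13
add 2: [2, 4, 0, 0, 0, 8, 3, 5, 7, 0, 7, 6, 0, 2] sum 44, len 14
add 0: [2, 4, 0, 0, 0, 8, 3, 5, 7, 0, 7, 6, 0, 2, 0] sum 44, len 15
Longest length seen: 15.

15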